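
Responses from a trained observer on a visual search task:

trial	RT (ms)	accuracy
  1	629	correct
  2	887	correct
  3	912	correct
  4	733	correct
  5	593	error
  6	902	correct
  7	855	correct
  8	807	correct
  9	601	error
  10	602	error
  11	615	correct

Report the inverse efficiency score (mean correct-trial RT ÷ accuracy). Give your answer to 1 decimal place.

Correct trials (n=8): 629, 887, 912, 733, 902, 855, 807, 615
Mean correct RT = 6340/8 = 792.5000 ms
Proportion correct = 8/11
IES = 792.5000 / (8/11) = 1089.688 ms

1089.7 ms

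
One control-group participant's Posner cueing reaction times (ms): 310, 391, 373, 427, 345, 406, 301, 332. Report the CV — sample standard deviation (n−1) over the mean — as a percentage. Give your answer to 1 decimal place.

12.7%

n = 8, Σ = 2885, M = 360.6250
Σ(x−M)² = 14721.875; s = √(14721.875/7) = 45.8598
CV = 45.8598 / 360.6250 = 0.12717 = 12.717%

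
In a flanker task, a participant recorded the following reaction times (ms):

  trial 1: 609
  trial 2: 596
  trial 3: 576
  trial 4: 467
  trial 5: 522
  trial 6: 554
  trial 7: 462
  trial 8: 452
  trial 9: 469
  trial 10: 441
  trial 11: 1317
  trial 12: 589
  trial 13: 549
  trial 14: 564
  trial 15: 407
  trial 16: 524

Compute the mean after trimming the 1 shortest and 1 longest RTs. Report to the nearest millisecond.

527 ms

Sorted: 407, 441, 452, 462, 467, 469, 522, 524, 549, 554, 564, 576, 589, 596, 609, 1317
Drop lowest 1 (407) and highest 1 (1317)
Remaining (n=14): Σ = 7374, mean = 7374/14 = 526.714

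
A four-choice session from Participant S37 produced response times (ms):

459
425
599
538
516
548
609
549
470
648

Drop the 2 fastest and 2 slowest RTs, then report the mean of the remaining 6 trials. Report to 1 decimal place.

536.7 ms

Sorted: 425, 459, 470, 516, 538, 548, 549, 599, 609, 648
Drop lowest 2 (425, 459) and highest 2 (609, 648)
Remaining (n=6): Σ = 3220, mean = 3220/6 = 536.667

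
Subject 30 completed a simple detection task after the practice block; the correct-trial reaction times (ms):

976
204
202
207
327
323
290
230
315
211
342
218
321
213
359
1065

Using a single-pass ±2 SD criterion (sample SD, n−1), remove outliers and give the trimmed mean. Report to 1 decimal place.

n = 16, ΣRT = 5803, M = 362.688
Σ(x−M)² = 1041177.44; s = √(1041177.44/15) = 263.461
Cutoffs: 362.688 ± 2·263.461 → [-164.2, 889.6]
Outside: 976, 1065 → excluded.
Retained (n=14): Σ = 3762, mean = 3762/14 = 268.714

268.7 ms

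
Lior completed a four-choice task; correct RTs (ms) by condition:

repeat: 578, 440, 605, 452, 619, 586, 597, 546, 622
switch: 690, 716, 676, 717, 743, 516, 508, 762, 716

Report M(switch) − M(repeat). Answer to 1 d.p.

111.0 ms

M(repeat) = 5045/9 = 560.556
M(switch) = 6044/9 = 671.556
Difference = 671.556 − 560.556 = 111.000 ms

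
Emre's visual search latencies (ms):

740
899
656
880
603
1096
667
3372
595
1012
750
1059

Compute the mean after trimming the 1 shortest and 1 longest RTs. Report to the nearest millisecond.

Sorted: 595, 603, 656, 667, 740, 750, 880, 899, 1012, 1059, 1096, 3372
Drop lowest 1 (595) and highest 1 (3372)
Remaining (n=10): Σ = 8362, mean = 8362/10 = 836.200

836 ms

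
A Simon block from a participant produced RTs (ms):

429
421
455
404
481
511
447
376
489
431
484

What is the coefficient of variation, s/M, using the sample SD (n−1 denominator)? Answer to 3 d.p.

n = 11, Σ = 4928, M = 448.0000
Σ(x−M)² = 16584.000; s = √(16584.000/10) = 40.7235
CV = 40.7235 / 448.0000 = 0.09090

0.091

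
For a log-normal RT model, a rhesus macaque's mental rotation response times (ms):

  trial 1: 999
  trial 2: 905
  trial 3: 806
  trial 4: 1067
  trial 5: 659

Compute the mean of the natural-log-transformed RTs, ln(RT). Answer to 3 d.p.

ln(RT): 6.9068, 6.8079, 6.6921, 6.9726, 6.4907
Σ ln(RT) = 33.8701
Mean = 33.8701/5 = 6.77402

6.774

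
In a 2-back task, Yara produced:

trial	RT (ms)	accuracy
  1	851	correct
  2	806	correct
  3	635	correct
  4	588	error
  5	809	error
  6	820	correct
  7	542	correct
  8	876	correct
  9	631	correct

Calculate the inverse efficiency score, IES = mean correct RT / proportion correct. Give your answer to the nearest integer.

Correct trials (n=7): 851, 806, 635, 820, 542, 876, 631
Mean correct RT = 5161/7 = 737.2857 ms
Proportion correct = 7/9
IES = 737.2857 / (7/9) = 947.939 ms

948 ms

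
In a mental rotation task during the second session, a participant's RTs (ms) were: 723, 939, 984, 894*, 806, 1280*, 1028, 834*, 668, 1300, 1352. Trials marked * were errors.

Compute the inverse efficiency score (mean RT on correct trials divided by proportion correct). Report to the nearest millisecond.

Correct trials (n=8): 723, 939, 984, 806, 1028, 668, 1300, 1352
Mean correct RT = 7800/8 = 975.0000 ms
Proportion correct = 8/11
IES = 975.0000 / (8/11) = 1340.625 ms

1341 ms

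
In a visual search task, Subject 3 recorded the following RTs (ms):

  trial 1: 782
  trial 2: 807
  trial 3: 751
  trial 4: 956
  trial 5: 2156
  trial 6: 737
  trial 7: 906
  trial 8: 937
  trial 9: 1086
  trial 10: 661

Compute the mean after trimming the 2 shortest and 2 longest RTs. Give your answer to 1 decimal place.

Sorted: 661, 737, 751, 782, 807, 906, 937, 956, 1086, 2156
Drop lowest 2 (661, 737) and highest 2 (1086, 2156)
Remaining (n=6): Σ = 5139, mean = 5139/6 = 856.500

856.5 ms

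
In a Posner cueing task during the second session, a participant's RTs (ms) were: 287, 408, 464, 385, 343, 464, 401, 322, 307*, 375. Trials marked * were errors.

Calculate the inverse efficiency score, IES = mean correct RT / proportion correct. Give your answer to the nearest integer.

426 ms

Correct trials (n=9): 287, 408, 464, 385, 343, 464, 401, 322, 375
Mean correct RT = 3449/9 = 383.2222 ms
Proportion correct = 9/10
IES = 383.2222 / (9/10) = 425.802 ms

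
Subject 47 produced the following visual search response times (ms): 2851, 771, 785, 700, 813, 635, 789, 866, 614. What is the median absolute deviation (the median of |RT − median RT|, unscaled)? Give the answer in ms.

81 ms

Sorted: 614, 635, 700, 771, 785, 789, 813, 866, 2851 → median = 785
|x − 785|: 2066, 14, 0, 85, 28, 150, 4, 81, 171
Sorted deviations: 0, 4, 14, 28, 81, 85, 150, 171, 2066 → MAD = 81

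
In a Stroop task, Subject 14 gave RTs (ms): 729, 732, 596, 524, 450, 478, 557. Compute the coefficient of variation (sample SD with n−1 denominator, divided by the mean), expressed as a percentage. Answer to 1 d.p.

n = 7, Σ = 4066, M = 580.8571
Σ(x−M)² = 76524.857; s = √(76524.857/6) = 112.9342
CV = 112.9342 / 580.8571 = 0.19443 = 19.443%

19.4%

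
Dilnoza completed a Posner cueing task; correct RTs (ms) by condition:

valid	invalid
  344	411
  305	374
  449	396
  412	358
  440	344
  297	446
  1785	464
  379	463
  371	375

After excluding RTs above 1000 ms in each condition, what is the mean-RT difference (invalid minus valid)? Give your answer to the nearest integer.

valid: exclude 1785
M(valid) = 2997/8 = 374.625
M(invalid) = 3631/9 = 403.444
Difference = 403.444 − 374.625 = 28.819 ms

29 ms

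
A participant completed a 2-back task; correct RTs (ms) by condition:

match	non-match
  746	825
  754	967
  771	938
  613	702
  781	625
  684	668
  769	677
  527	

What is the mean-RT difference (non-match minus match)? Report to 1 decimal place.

66.1 ms

M(match) = 5645/8 = 705.625
M(non-match) = 5402/7 = 771.714
Difference = 771.714 − 705.625 = 66.089 ms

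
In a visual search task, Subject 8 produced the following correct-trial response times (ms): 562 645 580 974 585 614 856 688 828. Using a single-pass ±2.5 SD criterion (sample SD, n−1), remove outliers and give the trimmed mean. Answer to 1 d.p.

n = 9, ΣRT = 6332, M = 703.556
Σ(x−M)² = 172916.22; s = √(172916.22/8) = 147.019
Cutoffs: 703.556 ± 2.5·147.019 → [336.0, 1071.1]
No RTs fall outside the cutoffs; all 9 retained. Mean = 6332/9 = 703.556

703.6 ms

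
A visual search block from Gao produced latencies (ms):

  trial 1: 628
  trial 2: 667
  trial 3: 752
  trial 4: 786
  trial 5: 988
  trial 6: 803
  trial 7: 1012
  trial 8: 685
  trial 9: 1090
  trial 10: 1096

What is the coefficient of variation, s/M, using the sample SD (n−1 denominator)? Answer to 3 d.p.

0.211

n = 10, Σ = 8507, M = 850.7000
Σ(x−M)² = 289306.100; s = √(289306.100/9) = 179.2906
CV = 179.2906 / 850.7000 = 0.21076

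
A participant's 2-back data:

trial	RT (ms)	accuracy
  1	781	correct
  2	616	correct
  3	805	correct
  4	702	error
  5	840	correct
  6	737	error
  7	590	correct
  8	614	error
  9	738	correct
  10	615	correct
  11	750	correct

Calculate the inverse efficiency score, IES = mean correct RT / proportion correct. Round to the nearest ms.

986 ms

Correct trials (n=8): 781, 616, 805, 840, 590, 738, 615, 750
Mean correct RT = 5735/8 = 716.8750 ms
Proportion correct = 8/11
IES = 716.8750 / (8/11) = 985.703 ms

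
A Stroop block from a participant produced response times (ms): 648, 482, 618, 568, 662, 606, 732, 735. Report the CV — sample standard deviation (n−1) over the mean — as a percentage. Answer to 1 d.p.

13.3%

n = 8, Σ = 5051, M = 631.3750
Σ(x−M)² = 49229.875; s = √(49229.875/7) = 83.8620
CV = 83.8620 / 631.3750 = 0.13282 = 13.282%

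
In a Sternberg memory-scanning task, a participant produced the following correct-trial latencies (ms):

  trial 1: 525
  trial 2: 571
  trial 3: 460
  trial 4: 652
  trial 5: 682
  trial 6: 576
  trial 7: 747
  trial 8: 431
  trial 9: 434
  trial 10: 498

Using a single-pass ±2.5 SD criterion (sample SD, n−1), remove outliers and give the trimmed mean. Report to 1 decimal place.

557.6 ms

n = 10, ΣRT = 5576, M = 557.600
Σ(x−M)² = 106222.40; s = √(106222.40/9) = 108.639
Cutoffs: 557.600 ± 2.5·108.639 → [286.0, 829.2]
No RTs fall outside the cutoffs; all 10 retained. Mean = 5576/10 = 557.600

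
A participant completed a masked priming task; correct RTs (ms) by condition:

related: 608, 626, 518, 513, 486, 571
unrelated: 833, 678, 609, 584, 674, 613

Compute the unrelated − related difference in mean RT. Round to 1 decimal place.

M(related) = 3322/6 = 553.667
M(unrelated) = 3991/6 = 665.167
Difference = 665.167 − 553.667 = 111.500 ms

111.5 ms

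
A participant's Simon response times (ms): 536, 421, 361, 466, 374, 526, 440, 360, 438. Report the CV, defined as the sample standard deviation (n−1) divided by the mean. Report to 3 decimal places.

n = 9, Σ = 3922, M = 435.7778
Σ(x−M)² = 34489.556; s = √(34489.556/8) = 65.6597
CV = 65.6597 / 435.7778 = 0.15067

0.151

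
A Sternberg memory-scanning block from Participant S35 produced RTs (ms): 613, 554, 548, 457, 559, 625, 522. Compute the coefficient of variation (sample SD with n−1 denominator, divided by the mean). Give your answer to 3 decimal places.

n = 7, Σ = 3878, M = 554.0000
Σ(x−M)² = 19016.000; s = √(19016.000/6) = 56.2968
CV = 56.2968 / 554.0000 = 0.10162

0.102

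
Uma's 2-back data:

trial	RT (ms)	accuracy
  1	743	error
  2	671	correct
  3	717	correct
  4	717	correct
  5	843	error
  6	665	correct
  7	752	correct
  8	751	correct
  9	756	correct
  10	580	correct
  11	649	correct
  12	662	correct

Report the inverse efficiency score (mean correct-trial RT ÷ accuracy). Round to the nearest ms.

Correct trials (n=10): 671, 717, 717, 665, 752, 751, 756, 580, 649, 662
Mean correct RT = 6920/10 = 692.0000 ms
Proportion correct = 10/12
IES = 692.0000 / (10/12) = 830.400 ms

830 ms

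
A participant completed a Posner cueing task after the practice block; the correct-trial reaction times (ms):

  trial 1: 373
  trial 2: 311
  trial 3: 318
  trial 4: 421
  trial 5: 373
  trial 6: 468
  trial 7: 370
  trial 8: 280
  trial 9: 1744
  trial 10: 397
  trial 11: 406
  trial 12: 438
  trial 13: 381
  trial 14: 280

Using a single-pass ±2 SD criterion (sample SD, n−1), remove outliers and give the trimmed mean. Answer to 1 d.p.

370.5 ms

n = 14, ΣRT = 6560, M = 468.571
Σ(x−M)² = 1793225.43; s = √(1793225.43/13) = 371.403
Cutoffs: 468.571 ± 2·371.403 → [-274.2, 1211.4]
Outside: 1744 → excluded.
Retained (n=13): Σ = 4816, mean = 4816/13 = 370.462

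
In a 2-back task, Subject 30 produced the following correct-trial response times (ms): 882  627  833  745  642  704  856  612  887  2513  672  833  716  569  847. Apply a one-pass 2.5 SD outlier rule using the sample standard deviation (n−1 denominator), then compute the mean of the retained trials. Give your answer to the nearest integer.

745 ms

n = 15, ΣRT = 12938, M = 862.533
Σ(x−M)² = 3076807.73; s = √(3076807.73/14) = 468.798
Cutoffs: 862.533 ± 2.5·468.798 → [-309.5, 2034.5]
Outside: 2513 → excluded.
Retained (n=14): Σ = 10425, mean = 10425/14 = 744.643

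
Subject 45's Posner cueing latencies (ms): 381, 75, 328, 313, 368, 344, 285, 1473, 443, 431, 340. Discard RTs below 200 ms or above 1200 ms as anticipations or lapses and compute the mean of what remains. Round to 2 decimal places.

359.22 ms

Excluded: 75, 1473
Retained (n=9): Σ = 3233
Mean = 3233/9 = 359.2222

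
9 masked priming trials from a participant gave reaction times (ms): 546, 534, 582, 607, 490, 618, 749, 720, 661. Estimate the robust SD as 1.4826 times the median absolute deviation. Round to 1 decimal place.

90.4 ms

Sorted: 490, 534, 546, 582, 607, 618, 661, 720, 749 → median = 607
|x − 607| sorted: 0, 11, 25, 54, 61, 73, 113, 117, 142 → MAD = 61
Robust SD ≈ 1.4826 × 61 = 90.439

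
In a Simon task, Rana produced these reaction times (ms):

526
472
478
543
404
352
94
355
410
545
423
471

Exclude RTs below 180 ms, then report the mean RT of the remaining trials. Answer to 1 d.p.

452.6 ms

Excluded: 94
Retained (n=11): Σ = 4979
Mean = 4979/11 = 452.6364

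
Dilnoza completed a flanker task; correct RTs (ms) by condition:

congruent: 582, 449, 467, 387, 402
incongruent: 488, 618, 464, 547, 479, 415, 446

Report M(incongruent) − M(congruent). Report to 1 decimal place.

M(congruent) = 2287/5 = 457.400
M(incongruent) = 3457/7 = 493.857
Difference = 493.857 − 457.400 = 36.457 ms

36.5 ms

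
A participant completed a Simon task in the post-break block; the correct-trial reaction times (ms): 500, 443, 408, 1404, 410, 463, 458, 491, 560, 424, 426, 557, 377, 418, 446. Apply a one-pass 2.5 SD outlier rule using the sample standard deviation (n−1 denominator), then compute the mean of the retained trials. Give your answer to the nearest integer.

n = 15, ΣRT = 7785, M = 519.000
Σ(x−M)² = 877698.00; s = √(877698.00/14) = 250.385
Cutoffs: 519.000 ± 2.5·250.385 → [-107.0, 1145.0]
Outside: 1404 → excluded.
Retained (n=14): Σ = 6381, mean = 6381/14 = 455.786

456 ms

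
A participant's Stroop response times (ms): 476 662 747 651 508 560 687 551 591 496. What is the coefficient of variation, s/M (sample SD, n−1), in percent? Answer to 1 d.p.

15.3%

n = 10, Σ = 5929, M = 592.9000
Σ(x−M)² = 73856.900; s = √(73856.900/9) = 90.5888
CV = 90.5888 / 592.9000 = 0.15279 = 15.279%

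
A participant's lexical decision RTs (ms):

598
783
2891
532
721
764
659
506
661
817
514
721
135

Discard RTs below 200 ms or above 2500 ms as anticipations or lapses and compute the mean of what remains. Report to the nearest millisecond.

Excluded: 135, 2891
Retained (n=11): Σ = 7276
Mean = 7276/11 = 661.4545

661 ms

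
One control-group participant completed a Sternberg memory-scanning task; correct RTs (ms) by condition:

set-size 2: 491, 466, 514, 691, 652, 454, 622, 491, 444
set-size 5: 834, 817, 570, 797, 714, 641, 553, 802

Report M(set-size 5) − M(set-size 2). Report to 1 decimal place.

M(set-size 2) = 4825/9 = 536.111
M(set-size 5) = 5728/8 = 716.000
Difference = 716.000 − 536.111 = 179.889 ms

179.9 ms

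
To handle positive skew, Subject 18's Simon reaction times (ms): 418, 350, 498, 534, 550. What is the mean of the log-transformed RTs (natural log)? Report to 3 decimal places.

ln(RT): 6.0355, 5.8579, 6.2106, 6.2804, 6.3099
Σ ln(RT) = 30.6943
Mean = 30.6943/5 = 6.13887

6.139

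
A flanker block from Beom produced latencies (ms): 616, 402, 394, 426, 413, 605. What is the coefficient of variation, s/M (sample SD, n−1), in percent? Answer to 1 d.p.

22.0%

n = 6, Σ = 2856, M = 476.0000
Σ(x−M)² = 54910.000; s = √(54910.000/5) = 104.7950
CV = 104.7950 / 476.0000 = 0.22016 = 22.016%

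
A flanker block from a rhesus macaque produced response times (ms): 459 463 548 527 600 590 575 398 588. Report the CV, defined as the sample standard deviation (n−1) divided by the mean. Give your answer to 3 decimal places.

0.136

n = 9, Σ = 4748, M = 527.5556
Σ(x−M)² = 41122.222; s = √(41122.222/8) = 71.6957
CV = 71.6957 / 527.5556 = 0.13590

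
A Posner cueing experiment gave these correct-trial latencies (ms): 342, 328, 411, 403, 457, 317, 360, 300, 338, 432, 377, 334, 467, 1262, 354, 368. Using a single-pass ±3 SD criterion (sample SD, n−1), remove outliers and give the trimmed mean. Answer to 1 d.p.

n = 16, ΣRT = 6850, M = 428.125
Σ(x−M)² = 778185.75; s = √(778185.75/15) = 227.770
Cutoffs: 428.125 ± 3·227.770 → [-255.2, 1111.4]
Outside: 1262 → excluded.
Retained (n=15): Σ = 5588, mean = 5588/15 = 372.533

372.5 ms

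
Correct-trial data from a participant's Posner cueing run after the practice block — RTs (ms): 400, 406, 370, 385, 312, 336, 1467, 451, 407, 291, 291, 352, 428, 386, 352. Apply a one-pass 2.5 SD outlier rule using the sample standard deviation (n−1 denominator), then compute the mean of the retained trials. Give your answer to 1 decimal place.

369.1 ms

n = 15, ΣRT = 6634, M = 442.267
Σ(x−M)² = 1156692.93; s = √(1156692.93/14) = 287.439
Cutoffs: 442.267 ± 2.5·287.439 → [-276.3, 1160.9]
Outside: 1467 → excluded.
Retained (n=14): Σ = 5167, mean = 5167/14 = 369.071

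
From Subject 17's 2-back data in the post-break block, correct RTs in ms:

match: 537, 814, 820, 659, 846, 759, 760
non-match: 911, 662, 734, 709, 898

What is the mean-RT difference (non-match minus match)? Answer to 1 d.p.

40.7 ms

M(match) = 5195/7 = 742.143
M(non-match) = 3914/5 = 782.800
Difference = 782.800 − 742.143 = 40.657 ms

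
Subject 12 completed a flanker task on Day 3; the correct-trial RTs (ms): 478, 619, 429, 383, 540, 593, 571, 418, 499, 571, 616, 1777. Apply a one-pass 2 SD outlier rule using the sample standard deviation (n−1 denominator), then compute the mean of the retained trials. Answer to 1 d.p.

n = 12, ΣRT = 7494, M = 624.500
Σ(x−M)² = 1518613.00; s = √(1518613.00/11) = 371.559
Cutoffs: 624.500 ± 2·371.559 → [-118.6, 1367.6]
Outside: 1777 → excluded.
Retained (n=11): Σ = 5717, mean = 5717/11 = 519.727

519.7 ms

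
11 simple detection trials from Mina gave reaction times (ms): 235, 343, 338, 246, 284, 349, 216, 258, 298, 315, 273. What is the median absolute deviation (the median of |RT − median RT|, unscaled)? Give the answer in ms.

38 ms

Sorted: 216, 235, 246, 258, 273, 284, 298, 315, 338, 343, 349 → median = 284
|x − 284|: 49, 59, 54, 38, 0, 65, 68, 26, 14, 31, 11
Sorted deviations: 0, 11, 14, 26, 31, 38, 49, 54, 59, 65, 68 → MAD = 38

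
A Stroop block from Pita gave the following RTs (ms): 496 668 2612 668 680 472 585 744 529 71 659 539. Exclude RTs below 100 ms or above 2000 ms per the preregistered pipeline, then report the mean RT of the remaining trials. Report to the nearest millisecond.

Excluded: 71, 2612
Retained (n=10): Σ = 6040
Mean = 6040/10 = 604.0000

604 ms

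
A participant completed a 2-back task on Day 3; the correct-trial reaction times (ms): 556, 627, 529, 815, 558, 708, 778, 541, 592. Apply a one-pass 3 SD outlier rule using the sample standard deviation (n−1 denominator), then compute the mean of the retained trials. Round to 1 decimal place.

633.8 ms

n = 9, ΣRT = 5704, M = 633.778
Σ(x−M)² = 92319.56; s = √(92319.56/8) = 107.424
Cutoffs: 633.778 ± 3·107.424 → [311.5, 956.1]
No RTs fall outside the cutoffs; all 9 retained. Mean = 5704/9 = 633.778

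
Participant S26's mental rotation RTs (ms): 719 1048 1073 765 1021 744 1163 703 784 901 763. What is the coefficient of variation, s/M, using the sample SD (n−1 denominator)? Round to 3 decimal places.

n = 11, Σ = 9684, M = 880.3636
Σ(x−M)² = 277758.545; s = √(277758.545/10) = 166.6609
CV = 166.6609 / 880.3636 = 0.18931

0.189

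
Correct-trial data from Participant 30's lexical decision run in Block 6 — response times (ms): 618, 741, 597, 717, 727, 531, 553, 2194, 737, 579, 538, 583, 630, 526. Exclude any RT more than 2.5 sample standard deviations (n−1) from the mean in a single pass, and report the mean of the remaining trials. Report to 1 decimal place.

621.3 ms

n = 14, ΣRT = 10271, M = 733.643
Σ(x−M)² = 2377511.21; s = √(2377511.21/13) = 427.651
Cutoffs: 733.643 ± 2.5·427.651 → [-335.5, 1802.8]
Outside: 2194 → excluded.
Retained (n=13): Σ = 8077, mean = 8077/13 = 621.308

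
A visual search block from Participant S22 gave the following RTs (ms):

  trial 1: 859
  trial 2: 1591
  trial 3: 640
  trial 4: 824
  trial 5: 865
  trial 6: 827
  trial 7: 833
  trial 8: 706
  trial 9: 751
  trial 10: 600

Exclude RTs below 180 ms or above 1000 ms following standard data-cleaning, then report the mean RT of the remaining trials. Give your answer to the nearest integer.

Excluded: 1591
Retained (n=9): Σ = 6905
Mean = 6905/9 = 767.2222

767 ms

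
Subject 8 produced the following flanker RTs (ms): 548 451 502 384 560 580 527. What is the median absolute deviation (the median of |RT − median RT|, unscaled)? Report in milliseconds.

Sorted: 384, 451, 502, 527, 548, 560, 580 → median = 527
|x − 527|: 21, 76, 25, 143, 33, 53, 0
Sorted deviations: 0, 21, 25, 33, 53, 76, 143 → MAD = 33

33 ms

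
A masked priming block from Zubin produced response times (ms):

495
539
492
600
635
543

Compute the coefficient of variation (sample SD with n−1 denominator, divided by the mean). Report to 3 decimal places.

0.104

n = 6, Σ = 3304, M = 550.6667
Σ(x−M)² = 16281.333; s = √(16281.333/5) = 57.0637
CV = 57.0637 / 550.6667 = 0.10363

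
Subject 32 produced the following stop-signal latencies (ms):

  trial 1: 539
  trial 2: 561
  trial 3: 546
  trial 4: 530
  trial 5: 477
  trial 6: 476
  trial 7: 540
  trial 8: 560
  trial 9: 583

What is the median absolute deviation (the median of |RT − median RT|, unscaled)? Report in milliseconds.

20 ms

Sorted: 476, 477, 530, 539, 540, 546, 560, 561, 583 → median = 540
|x − 540|: 1, 21, 6, 10, 63, 64, 0, 20, 43
Sorted deviations: 0, 1, 6, 10, 20, 21, 43, 63, 64 → MAD = 20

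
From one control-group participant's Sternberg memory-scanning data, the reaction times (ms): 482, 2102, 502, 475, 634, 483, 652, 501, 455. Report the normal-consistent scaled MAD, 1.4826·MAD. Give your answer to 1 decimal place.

Sorted: 455, 475, 482, 483, 501, 502, 634, 652, 2102 → median = 501
|x − 501| sorted: 0, 1, 18, 19, 26, 46, 133, 151, 1601 → MAD = 26
Robust SD ≈ 1.4826 × 26 = 38.548

38.5 ms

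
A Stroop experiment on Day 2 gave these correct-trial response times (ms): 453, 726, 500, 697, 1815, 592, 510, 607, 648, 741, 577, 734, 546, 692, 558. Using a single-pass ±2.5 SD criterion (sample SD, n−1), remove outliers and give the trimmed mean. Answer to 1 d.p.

612.9 ms

n = 15, ΣRT = 10396, M = 693.067
Σ(x−M)² = 1465224.93; s = √(1465224.93/14) = 323.510
Cutoffs: 693.067 ± 2.5·323.510 → [-115.7, 1501.8]
Outside: 1815 → excluded.
Retained (n=14): Σ = 8581, mean = 8581/14 = 612.929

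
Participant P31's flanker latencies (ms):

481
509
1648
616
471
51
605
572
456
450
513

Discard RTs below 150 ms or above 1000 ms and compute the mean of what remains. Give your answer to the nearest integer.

Excluded: 51, 1648
Retained (n=9): Σ = 4673
Mean = 4673/9 = 519.2222

519 ms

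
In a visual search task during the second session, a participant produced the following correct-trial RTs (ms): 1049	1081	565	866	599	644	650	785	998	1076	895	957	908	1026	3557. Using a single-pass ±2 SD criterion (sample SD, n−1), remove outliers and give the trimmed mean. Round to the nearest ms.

n = 15, ΣRT = 15656, M = 1043.733
Σ(x−M)² = 7209758.93; s = √(7209758.93/14) = 717.623
Cutoffs: 1043.733 ± 2·717.623 → [-391.5, 2479.0]
Outside: 3557 → excluded.
Retained (n=14): Σ = 12099, mean = 12099/14 = 864.214

864 ms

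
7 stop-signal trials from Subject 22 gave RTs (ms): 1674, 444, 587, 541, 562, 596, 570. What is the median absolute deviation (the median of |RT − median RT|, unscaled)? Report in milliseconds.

26 ms

Sorted: 444, 541, 562, 570, 587, 596, 1674 → median = 570
|x − 570|: 1104, 126, 17, 29, 8, 26, 0
Sorted deviations: 0, 8, 17, 26, 29, 126, 1104 → MAD = 26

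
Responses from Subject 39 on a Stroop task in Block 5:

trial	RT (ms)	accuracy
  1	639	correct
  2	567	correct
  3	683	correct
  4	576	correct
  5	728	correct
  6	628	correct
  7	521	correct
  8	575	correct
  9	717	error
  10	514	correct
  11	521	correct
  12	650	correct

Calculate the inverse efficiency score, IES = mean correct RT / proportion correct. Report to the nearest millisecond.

Correct trials (n=11): 639, 567, 683, 576, 728, 628, 521, 575, 514, 521, 650
Mean correct RT = 6602/11 = 600.1818 ms
Proportion correct = 11/12
IES = 600.1818 / (11/12) = 654.744 ms

655 ms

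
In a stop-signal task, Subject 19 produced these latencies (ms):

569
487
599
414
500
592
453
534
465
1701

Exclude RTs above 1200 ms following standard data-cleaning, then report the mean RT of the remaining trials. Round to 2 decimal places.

512.56 ms

Excluded: 1701
Retained (n=9): Σ = 4613
Mean = 4613/9 = 512.5556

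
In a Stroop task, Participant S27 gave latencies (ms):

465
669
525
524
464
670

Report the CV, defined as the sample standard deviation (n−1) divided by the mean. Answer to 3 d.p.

n = 6, Σ = 3317, M = 552.8333
Σ(x−M)² = 44434.833; s = √(44434.833/5) = 94.2707
CV = 94.2707 / 552.8333 = 0.17052

0.171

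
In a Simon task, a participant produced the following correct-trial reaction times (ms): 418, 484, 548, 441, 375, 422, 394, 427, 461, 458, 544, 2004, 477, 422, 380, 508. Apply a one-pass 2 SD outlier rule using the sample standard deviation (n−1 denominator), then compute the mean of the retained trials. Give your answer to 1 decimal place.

450.6 ms

n = 16, ΣRT = 8763, M = 547.688
Σ(x−M)² = 2302967.44; s = √(2302967.44/15) = 391.831
Cutoffs: 547.688 ± 2·391.831 → [-236.0, 1331.3]
Outside: 2004 → excluded.
Retained (n=15): Σ = 6759, mean = 6759/15 = 450.600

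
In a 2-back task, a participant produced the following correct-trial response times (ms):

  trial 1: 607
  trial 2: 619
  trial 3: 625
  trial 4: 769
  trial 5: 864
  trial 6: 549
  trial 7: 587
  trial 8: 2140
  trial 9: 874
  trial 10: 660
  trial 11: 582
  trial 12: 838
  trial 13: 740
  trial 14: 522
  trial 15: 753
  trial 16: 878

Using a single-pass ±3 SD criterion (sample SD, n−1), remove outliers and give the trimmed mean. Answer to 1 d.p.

n = 16, ΣRT = 12607, M = 787.938
Σ(x−M)² = 2170554.94; s = √(2170554.94/15) = 380.399
Cutoffs: 787.938 ± 3·380.399 → [-353.3, 1929.1]
Outside: 2140 → excluded.
Retained (n=15): Σ = 10467, mean = 10467/15 = 697.800

697.8 ms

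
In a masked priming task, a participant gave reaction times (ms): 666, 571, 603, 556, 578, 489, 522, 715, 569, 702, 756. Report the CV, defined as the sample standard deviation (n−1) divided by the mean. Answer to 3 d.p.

n = 11, Σ = 6727, M = 611.5455
Σ(x−M)² = 73490.727; s = √(73490.727/10) = 85.7267
CV = 85.7267 / 611.5455 = 0.14018

0.140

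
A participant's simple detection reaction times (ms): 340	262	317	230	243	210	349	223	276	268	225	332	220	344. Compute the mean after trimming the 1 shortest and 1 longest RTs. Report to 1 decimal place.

Sorted: 210, 220, 223, 225, 230, 243, 262, 268, 276, 317, 332, 340, 344, 349
Drop lowest 1 (210) and highest 1 (349)
Remaining (n=12): Σ = 3280, mean = 3280/12 = 273.333

273.3 ms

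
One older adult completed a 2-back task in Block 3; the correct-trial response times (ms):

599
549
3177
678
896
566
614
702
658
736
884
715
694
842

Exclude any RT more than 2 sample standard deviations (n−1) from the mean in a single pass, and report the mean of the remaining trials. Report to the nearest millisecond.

703 ms

n = 14, ΣRT = 12310, M = 879.286
Σ(x−M)² = 5840120.86; s = √(5840120.86/13) = 670.254
Cutoffs: 879.286 ± 2·670.254 → [-461.2, 2219.8]
Outside: 3177 → excluded.
Retained (n=13): Σ = 9133, mean = 9133/13 = 702.538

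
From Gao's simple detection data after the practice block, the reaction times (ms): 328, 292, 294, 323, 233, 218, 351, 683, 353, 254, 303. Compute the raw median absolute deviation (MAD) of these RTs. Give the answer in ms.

48 ms

Sorted: 218, 233, 254, 292, 294, 303, 323, 328, 351, 353, 683 → median = 303
|x − 303|: 25, 11, 9, 20, 70, 85, 48, 380, 50, 49, 0
Sorted deviations: 0, 9, 11, 20, 25, 48, 49, 50, 70, 85, 380 → MAD = 48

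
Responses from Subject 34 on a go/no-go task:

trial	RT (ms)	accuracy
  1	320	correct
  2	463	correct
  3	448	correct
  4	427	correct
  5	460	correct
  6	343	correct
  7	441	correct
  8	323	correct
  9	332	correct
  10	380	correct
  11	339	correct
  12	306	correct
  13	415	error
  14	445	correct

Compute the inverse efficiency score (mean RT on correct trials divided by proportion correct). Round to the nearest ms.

Correct trials (n=13): 320, 463, 448, 427, 460, 343, 441, 323, 332, 380, 339, 306, 445
Mean correct RT = 5027/13 = 386.6923 ms
Proportion correct = 13/14
IES = 386.6923 / (13/14) = 416.438 ms

416 ms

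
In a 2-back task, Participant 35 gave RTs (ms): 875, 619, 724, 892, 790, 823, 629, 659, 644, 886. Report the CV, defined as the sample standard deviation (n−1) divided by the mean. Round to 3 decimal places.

0.149

n = 10, Σ = 7541, M = 754.1000
Σ(x−M)² = 113040.900; s = √(113040.900/9) = 112.0719
CV = 112.0719 / 754.1000 = 0.14862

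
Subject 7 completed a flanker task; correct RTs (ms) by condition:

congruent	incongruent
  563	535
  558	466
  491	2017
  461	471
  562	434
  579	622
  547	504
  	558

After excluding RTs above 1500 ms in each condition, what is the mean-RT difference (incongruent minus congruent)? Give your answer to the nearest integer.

incongruent: exclude 2017
M(congruent) = 3761/7 = 537.286
M(incongruent) = 3590/7 = 512.857
Difference = 512.857 − 537.286 = -24.429 ms

-24 ms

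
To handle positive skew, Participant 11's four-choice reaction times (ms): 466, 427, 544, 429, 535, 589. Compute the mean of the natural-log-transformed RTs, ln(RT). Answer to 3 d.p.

6.204

ln(RT): 6.1442, 6.0568, 6.2989, 6.0615, 6.2823, 6.3784
Σ ln(RT) = 37.2221
Mean = 37.2221/6 = 6.20368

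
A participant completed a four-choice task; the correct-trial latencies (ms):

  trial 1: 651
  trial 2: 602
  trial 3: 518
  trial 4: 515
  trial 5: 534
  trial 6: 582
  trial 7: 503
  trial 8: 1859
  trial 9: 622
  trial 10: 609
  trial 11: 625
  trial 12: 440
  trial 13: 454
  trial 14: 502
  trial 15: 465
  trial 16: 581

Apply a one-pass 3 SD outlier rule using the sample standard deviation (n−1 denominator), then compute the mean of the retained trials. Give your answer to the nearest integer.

n = 16, ΣRT = 10062, M = 628.875
Σ(x−M)² = 1678679.75; s = √(1678679.75/15) = 334.532
Cutoffs: 628.875 ± 3·334.532 → [-374.7, 1632.5]
Outside: 1859 → excluded.
Retained (n=15): Σ = 8203, mean = 8203/15 = 546.867

547 ms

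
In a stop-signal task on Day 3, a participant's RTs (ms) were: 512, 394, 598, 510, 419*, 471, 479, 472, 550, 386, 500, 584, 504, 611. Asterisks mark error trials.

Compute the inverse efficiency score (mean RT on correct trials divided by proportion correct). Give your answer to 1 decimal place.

544.3 ms

Correct trials (n=13): 512, 394, 598, 510, 471, 479, 472, 550, 386, 500, 584, 504, 611
Mean correct RT = 6571/13 = 505.4615 ms
Proportion correct = 13/14
IES = 505.4615 / (13/14) = 544.343 ms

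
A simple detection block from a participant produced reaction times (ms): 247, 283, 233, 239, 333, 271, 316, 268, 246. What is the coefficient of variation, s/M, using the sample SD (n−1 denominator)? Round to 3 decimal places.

0.129

n = 9, Σ = 2436, M = 270.6667
Σ(x−M)² = 9690.000; s = √(9690.000/8) = 34.8030
CV = 34.8030 / 270.6667 = 0.12858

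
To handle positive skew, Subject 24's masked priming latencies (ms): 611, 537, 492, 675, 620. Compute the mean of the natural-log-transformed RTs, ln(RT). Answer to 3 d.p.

6.369

ln(RT): 6.4151, 6.2860, 6.1985, 6.5147, 6.4297
Σ ln(RT) = 31.8440
Mean = 31.8440/5 = 6.36880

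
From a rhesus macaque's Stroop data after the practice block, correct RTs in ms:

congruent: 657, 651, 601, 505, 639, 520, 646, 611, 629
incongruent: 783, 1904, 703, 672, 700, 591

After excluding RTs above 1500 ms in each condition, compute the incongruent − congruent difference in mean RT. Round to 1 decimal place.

incongruent: exclude 1904
M(congruent) = 5459/9 = 606.556
M(incongruent) = 3449/5 = 689.800
Difference = 689.800 − 606.556 = 83.244 ms

83.2 ms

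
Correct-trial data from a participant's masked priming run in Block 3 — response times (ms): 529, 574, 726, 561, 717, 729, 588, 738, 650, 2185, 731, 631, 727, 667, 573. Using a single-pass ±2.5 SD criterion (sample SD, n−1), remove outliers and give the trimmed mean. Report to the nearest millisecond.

653 ms

n = 15, ΣRT = 11326, M = 755.067
Σ(x−M)² = 2266140.93; s = √(2266140.93/14) = 402.327
Cutoffs: 755.067 ± 2.5·402.327 → [-250.8, 1760.9]
Outside: 2185 → excluded.
Retained (n=14): Σ = 9141, mean = 9141/14 = 652.929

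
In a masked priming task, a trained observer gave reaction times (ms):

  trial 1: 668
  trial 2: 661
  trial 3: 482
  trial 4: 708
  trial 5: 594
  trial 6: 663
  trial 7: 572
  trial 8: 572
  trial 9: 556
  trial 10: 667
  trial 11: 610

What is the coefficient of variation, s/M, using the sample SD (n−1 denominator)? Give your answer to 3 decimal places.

n = 11, Σ = 6753, M = 613.9091
Σ(x−M)² = 43902.909; s = √(43902.909/10) = 66.2593
CV = 66.2593 / 613.9091 = 0.10793

0.108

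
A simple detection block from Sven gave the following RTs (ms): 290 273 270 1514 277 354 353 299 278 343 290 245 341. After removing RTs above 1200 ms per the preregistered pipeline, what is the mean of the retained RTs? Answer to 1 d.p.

Excluded: 1514
Retained (n=12): Σ = 3613
Mean = 3613/12 = 301.0833

301.1 ms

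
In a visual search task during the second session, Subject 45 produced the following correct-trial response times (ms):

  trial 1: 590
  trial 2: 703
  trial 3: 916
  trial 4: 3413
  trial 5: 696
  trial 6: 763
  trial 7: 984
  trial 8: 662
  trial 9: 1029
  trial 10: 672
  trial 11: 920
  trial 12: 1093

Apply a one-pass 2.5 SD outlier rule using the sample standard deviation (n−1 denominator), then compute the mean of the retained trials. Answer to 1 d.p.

820.7 ms

n = 12, ΣRT = 12441, M = 1036.750
Σ(x−M)² = 6456286.25; s = √(6456286.25/11) = 766.117
Cutoffs: 1036.750 ± 2.5·766.117 → [-878.5, 2952.0]
Outside: 3413 → excluded.
Retained (n=11): Σ = 9028, mean = 9028/11 = 820.727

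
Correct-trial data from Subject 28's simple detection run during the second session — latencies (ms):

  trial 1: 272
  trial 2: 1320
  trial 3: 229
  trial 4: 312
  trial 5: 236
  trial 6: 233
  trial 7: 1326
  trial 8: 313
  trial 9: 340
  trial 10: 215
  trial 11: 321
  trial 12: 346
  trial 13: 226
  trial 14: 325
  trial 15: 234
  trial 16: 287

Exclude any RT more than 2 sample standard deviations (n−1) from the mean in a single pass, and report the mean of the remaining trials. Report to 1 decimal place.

277.8 ms

n = 16, ΣRT = 6535, M = 408.438
Σ(x−M)² = 1941667.94; s = √(1941667.94/15) = 359.784
Cutoffs: 408.438 ± 2·359.784 → [-311.1, 1128.0]
Outside: 1320, 1326 → excluded.
Retained (n=14): Σ = 3889, mean = 3889/14 = 277.786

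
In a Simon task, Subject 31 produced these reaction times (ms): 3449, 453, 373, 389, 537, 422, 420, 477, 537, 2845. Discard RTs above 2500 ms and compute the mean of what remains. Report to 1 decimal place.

Excluded: 2845, 3449
Retained (n=8): Σ = 3608
Mean = 3608/8 = 451.0000

451.0 ms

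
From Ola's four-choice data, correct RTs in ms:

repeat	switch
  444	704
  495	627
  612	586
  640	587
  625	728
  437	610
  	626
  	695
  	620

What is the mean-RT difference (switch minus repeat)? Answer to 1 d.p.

M(repeat) = 3253/6 = 542.167
M(switch) = 5783/9 = 642.556
Difference = 642.556 − 542.167 = 100.389 ms

100.4 ms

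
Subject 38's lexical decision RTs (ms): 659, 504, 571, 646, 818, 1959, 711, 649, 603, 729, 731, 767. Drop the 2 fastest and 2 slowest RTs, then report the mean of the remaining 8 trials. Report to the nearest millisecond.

687 ms

Sorted: 504, 571, 603, 646, 649, 659, 711, 729, 731, 767, 818, 1959
Drop lowest 2 (504, 571) and highest 2 (818, 1959)
Remaining (n=8): Σ = 5495, mean = 5495/8 = 686.875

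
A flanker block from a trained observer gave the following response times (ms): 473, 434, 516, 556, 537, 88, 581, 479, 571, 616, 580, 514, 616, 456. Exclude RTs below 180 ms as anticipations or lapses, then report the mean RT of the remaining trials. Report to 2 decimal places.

Excluded: 88
Retained (n=13): Σ = 6929
Mean = 6929/13 = 533.0000

533.00 ms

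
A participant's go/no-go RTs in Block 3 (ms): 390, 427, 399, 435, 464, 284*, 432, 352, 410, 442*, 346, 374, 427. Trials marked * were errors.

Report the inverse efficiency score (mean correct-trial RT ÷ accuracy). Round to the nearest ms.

479 ms

Correct trials (n=11): 390, 427, 399, 435, 464, 432, 352, 410, 346, 374, 427
Mean correct RT = 4456/11 = 405.0909 ms
Proportion correct = 11/13
IES = 405.0909 / (11/13) = 478.744 ms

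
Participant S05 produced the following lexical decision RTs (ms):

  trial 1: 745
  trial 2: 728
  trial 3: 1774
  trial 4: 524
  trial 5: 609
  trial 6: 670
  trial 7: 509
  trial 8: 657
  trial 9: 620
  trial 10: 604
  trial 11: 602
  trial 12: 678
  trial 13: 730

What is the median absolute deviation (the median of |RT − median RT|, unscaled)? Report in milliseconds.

Sorted: 509, 524, 602, 604, 609, 620, 657, 670, 678, 728, 730, 745, 1774 → median = 657
|x − 657|: 88, 71, 1117, 133, 48, 13, 148, 0, 37, 53, 55, 21, 73
Sorted deviations: 0, 13, 21, 37, 48, 53, 55, 71, 73, 88, 133, 148, 1117 → MAD = 55

55 ms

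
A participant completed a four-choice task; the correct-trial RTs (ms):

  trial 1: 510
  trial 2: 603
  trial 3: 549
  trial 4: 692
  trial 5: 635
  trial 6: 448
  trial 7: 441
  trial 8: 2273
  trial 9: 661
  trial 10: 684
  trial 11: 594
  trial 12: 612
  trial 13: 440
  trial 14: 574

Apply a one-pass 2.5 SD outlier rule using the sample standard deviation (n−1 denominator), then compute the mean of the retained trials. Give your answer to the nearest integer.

573 ms

n = 14, ΣRT = 9716, M = 694.000
Σ(x−M)² = 2781242.00; s = √(2781242.00/13) = 462.538
Cutoffs: 694.000 ± 2.5·462.538 → [-462.3, 1850.3]
Outside: 2273 → excluded.
Retained (n=13): Σ = 7443, mean = 7443/13 = 572.538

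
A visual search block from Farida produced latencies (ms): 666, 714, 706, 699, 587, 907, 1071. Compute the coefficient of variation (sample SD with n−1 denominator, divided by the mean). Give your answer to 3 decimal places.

n = 7, Σ = 5350, M = 764.2857
Σ(x−M)² = 165719.429; s = √(165719.429/6) = 166.1924
CV = 166.1924 / 764.2857 = 0.21745

0.217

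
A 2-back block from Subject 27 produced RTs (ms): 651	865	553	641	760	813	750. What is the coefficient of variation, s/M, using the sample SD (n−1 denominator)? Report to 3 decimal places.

n = 7, Σ = 5033, M = 719.0000
Σ(x−M)² = 71058.000; s = √(71058.000/6) = 108.8255
CV = 108.8255 / 719.0000 = 0.15136

0.151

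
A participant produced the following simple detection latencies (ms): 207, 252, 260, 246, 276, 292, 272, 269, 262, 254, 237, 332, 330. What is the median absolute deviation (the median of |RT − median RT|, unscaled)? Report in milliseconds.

14 ms

Sorted: 207, 237, 246, 252, 254, 260, 262, 269, 272, 276, 292, 330, 332 → median = 262
|x − 262|: 55, 10, 2, 16, 14, 30, 10, 7, 0, 8, 25, 70, 68
Sorted deviations: 0, 2, 7, 8, 10, 10, 14, 16, 25, 30, 55, 68, 70 → MAD = 14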